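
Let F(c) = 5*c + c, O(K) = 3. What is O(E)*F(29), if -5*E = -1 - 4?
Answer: 522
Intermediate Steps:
E = 1 (E = -(-1 - 4)/5 = -⅕*(-5) = 1)
F(c) = 6*c
O(E)*F(29) = 3*(6*29) = 3*174 = 522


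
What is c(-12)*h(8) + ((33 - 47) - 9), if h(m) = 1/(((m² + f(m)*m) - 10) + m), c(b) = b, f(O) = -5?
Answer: -259/11 ≈ -23.545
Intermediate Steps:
h(m) = 1/(-10 + m² - 4*m) (h(m) = 1/(((m² - 5*m) - 10) + m) = 1/((-10 + m² - 5*m) + m) = 1/(-10 + m² - 4*m))
c(-12)*h(8) + ((33 - 47) - 9) = -12/(-10 + 8² - 4*8) + ((33 - 47) - 9) = -12/(-10 + 64 - 32) + (-14 - 9) = -12/22 - 23 = -12*1/22 - 23 = -6/11 - 23 = -259/11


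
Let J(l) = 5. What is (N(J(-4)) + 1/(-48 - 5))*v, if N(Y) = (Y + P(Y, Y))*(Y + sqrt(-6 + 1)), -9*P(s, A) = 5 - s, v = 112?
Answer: 148288/53 + 560*I*sqrt(5) ≈ 2797.9 + 1252.2*I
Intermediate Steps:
P(s, A) = -5/9 + s/9 (P(s, A) = -(5 - s)/9 = -5/9 + s/9)
N(Y) = (-5/9 + 10*Y/9)*(Y + I*sqrt(5)) (N(Y) = (Y + (-5/9 + Y/9))*(Y + sqrt(-6 + 1)) = (-5/9 + 10*Y/9)*(Y + sqrt(-5)) = (-5/9 + 10*Y/9)*(Y + I*sqrt(5)))
(N(J(-4)) + 1/(-48 - 5))*v = ((-5/9*5 + (10/9)*5**2 - 5*I*sqrt(5)/9 + (10/9)*I*5*sqrt(5)) + 1/(-48 - 5))*112 = ((-25/9 + (10/9)*25 - 5*I*sqrt(5)/9 + 50*I*sqrt(5)/9) + 1/(-53))*112 = ((-25/9 + 250/9 - 5*I*sqrt(5)/9 + 50*I*sqrt(5)/9) - 1/53)*112 = ((25 + 5*I*sqrt(5)) - 1/53)*112 = (1324/53 + 5*I*sqrt(5))*112 = 148288/53 + 560*I*sqrt(5)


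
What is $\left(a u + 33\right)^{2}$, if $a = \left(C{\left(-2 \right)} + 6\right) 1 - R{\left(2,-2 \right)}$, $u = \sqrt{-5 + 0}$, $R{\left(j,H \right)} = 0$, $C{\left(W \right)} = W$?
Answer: $1009 + 264 i \sqrt{5} \approx 1009.0 + 590.32 i$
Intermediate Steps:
$u = i \sqrt{5}$ ($u = \sqrt{-5} = i \sqrt{5} \approx 2.2361 i$)
$a = 4$ ($a = \left(-2 + 6\right) 1 - 0 = 4 \cdot 1 + 0 = 4 + 0 = 4$)
$\left(a u + 33\right)^{2} = \left(4 i \sqrt{5} + 33\right)^{2} = \left(33 + 4 i \sqrt{5}\right)^{2}$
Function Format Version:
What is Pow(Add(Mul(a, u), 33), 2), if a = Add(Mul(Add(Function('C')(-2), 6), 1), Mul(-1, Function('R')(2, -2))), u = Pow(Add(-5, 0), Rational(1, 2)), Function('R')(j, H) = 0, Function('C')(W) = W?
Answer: Add(1009, Mul(264, I, Pow(5, Rational(1, 2)))) ≈ Add(1009.0, Mul(590.32, I))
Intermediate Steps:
u = Mul(I, Pow(5, Rational(1, 2))) (u = Pow(-5, Rational(1, 2)) = Mul(I, Pow(5, Rational(1, 2))) ≈ Mul(2.2361, I))
a = 4 (a = Add(Mul(Add(-2, 6), 1), Mul(-1, 0)) = Add(Mul(4, 1), 0) = Add(4, 0) = 4)
Pow(Add(Mul(a, u), 33), 2) = Pow(Add(Mul(4, Mul(I, Pow(5, Rational(1, 2)))), 33), 2) = Pow(Add(Mul(4, I, Pow(5, Rational(1, 2))), 33), 2) = Pow(Add(33, Mul(4, I, Pow(5, Rational(1, 2)))), 2)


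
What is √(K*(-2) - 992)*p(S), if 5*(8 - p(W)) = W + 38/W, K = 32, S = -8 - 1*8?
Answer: 467*I*√66/10 ≈ 379.39*I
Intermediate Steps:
S = -16 (S = -8 - 8 = -16)
p(W) = 8 - 38/(5*W) - W/5 (p(W) = 8 - (W + 38/W)/5 = 8 + (-38/(5*W) - W/5) = 8 - 38/(5*W) - W/5)
√(K*(-2) - 992)*p(S) = √(32*(-2) - 992)*(8 - 38/5/(-16) - ⅕*(-16)) = √(-64 - 992)*(8 - 38/5*(-1/16) + 16/5) = √(-1056)*(8 + 19/40 + 16/5) = (4*I*√66)*(467/40) = 467*I*√66/10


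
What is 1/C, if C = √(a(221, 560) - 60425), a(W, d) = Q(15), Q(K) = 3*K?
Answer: -I*√15095/30190 ≈ -0.0040696*I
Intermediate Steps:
a(W, d) = 45 (a(W, d) = 3*15 = 45)
C = 2*I*√15095 (C = √(45 - 60425) = √(-60380) = 2*I*√15095 ≈ 245.72*I)
1/C = 1/(2*I*√15095) = -I*√15095/30190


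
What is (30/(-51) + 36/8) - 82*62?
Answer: -172723/34 ≈ -5080.1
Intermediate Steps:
(30/(-51) + 36/8) - 82*62 = (30*(-1/51) + 36*(1/8)) - 5084 = (-10/17 + 9/2) - 5084 = 133/34 - 5084 = -172723/34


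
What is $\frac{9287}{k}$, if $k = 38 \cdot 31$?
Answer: $\frac{9287}{1178} \approx 7.8837$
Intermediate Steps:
$k = 1178$
$\frac{9287}{k} = \frac{9287}{1178}$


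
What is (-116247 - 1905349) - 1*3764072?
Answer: -5785668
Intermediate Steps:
(-116247 - 1905349) - 1*3764072 = -2021596 - 3764072 = -5785668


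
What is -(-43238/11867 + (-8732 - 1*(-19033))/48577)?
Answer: 1978130359/576463259 ≈ 3.4315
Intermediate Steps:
-(-43238/11867 + (-8732 - 1*(-19033))/48577) = -(-43238*1/11867 + (-8732 + 19033)*(1/48577)) = -(-43238/11867 + 10301*(1/48577)) = -(-43238/11867 + 10301/48577) = -1*(-1978130359/576463259) = 1978130359/576463259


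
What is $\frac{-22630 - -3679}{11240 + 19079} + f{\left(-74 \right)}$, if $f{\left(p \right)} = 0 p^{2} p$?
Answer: $- \frac{18951}{30319} \approx -0.62505$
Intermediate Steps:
$f{\left(p \right)} = 0$ ($f{\left(p \right)} = 0 p = 0$)
$\frac{-22630 - -3679}{11240 + 19079} + f{\left(-74 \right)} = \frac{-22630 - -3679}{11240 + 19079} + 0 = \frac{-22630 + \left(-8077 + 11756\right)}{30319} + 0 = \left(-22630 + 3679\right) \frac{1}{30319} + 0 = \left(-18951\right) \frac{1}{30319} + 0 = - \frac{18951}{30319} + 0 = - \frac{18951}{30319}$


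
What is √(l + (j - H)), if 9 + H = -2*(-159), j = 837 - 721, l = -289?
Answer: I*√482 ≈ 21.954*I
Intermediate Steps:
j = 116
H = 309 (H = -9 - 2*(-159) = -9 + 318 = 309)
√(l + (j - H)) = √(-289 + (116 - 1*309)) = √(-289 + (116 - 309)) = √(-289 - 193) = √(-482) = I*√482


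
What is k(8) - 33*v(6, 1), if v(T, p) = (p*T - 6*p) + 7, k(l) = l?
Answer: -223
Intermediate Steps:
v(T, p) = 7 - 6*p + T*p (v(T, p) = (T*p - 6*p) + 7 = (-6*p + T*p) + 7 = 7 - 6*p + T*p)
k(8) - 33*v(6, 1) = 8 - 33*(7 - 6*1 + 6*1) = 8 - 33*(7 - 6 + 6) = 8 - 33*7 = 8 - 231 = -223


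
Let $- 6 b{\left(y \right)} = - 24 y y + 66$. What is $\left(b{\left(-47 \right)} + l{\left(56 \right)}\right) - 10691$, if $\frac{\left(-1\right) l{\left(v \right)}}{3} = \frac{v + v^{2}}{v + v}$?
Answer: $- \frac{3903}{2} \approx -1951.5$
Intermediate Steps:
$b{\left(y \right)} = -11 + 4 y^{2}$ ($b{\left(y \right)} = - \frac{- 24 y y + 66}{6} = - \frac{- 24 y^{2} + 66}{6} = - \frac{66 - 24 y^{2}}{6} = -11 + 4 y^{2}$)
$l{\left(v \right)} = - \frac{3 \left(v + v^{2}\right)}{2 v}$ ($l{\left(v \right)} = - 3 \frac{v + v^{2}}{v + v} = - 3 \frac{v + v^{2}}{2 v} = - \frac{3 \left(v + v^{2}\right)}{2 v}$)
$\left(b{\left(-47 \right)} + l{\left(56 \right)}\right) - 10691 = \left(\left(-11 + 4 \left(-47\right)^{2}\right) - \frac{171}{2}\right) - 10691 = \left(\left(-11 + 4 \cdot 2209\right) - \frac{171}{2}\right) - 10691 = \left(\left(-11 + 8836\right) - \frac{171}{2}\right) - 10691 = \left(8825 - \frac{171}{2}\right) - 10691 = \frac{17479}{2} - 10691 = - \frac{3903}{2}$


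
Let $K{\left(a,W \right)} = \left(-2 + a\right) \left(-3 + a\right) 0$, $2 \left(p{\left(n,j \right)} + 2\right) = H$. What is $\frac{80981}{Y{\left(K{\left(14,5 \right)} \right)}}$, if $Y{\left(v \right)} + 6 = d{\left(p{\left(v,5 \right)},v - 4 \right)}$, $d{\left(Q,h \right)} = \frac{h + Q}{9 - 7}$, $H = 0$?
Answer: $- \frac{80981}{9} \approx -8997.9$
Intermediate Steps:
$p{\left(n,j \right)} = -2$ ($p{\left(n,j \right)} = -2 + \frac{1}{2} \cdot 0 = -2 + 0 = -2$)
$d{\left(Q,h \right)} = \frac{Q}{2} + \frac{h}{2}$ ($d{\left(Q,h \right)} = \frac{Q + h}{2} = \left(Q + h\right) \frac{1}{2} = \frac{Q}{2} + \frac{h}{2}$)
$K{\left(a,W \right)} = 0$ ($K{\left(a,W \right)} = \left(-3 + a\right) \left(-2 + a\right) 0 = 0$)
$Y{\left(v \right)} = -9 + \frac{v}{2}$ ($Y{\left(v \right)} = -6 + \left(\frac{1}{2} \left(-2\right) + \frac{v - 4}{2}\right) = -6 + \left(-1 + \frac{-4 + v}{2}\right) = -6 + \left(-1 + \left(-2 + \frac{v}{2}\right)\right) = -6 + \left(-3 + \frac{v}{2}\right) = -9 + \frac{v}{2}$)
$\frac{80981}{Y{\left(K{\left(14,5 \right)} \right)}} = \frac{80981}{-9 + \frac{1}{2} \cdot 0} = \frac{80981}{-9 + 0} = \frac{80981}{-9} = 80981 \left(- \frac{1}{9}\right) = - \frac{80981}{9}$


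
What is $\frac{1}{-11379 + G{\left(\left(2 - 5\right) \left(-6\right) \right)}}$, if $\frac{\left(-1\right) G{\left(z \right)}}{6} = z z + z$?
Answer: $- \frac{1}{13431} \approx -7.4455 \cdot 10^{-5}$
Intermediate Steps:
$G{\left(z \right)} = - 6 z - 6 z^{2}$ ($G{\left(z \right)} = - 6 \left(z z + z\right) = - 6 \left(z^{2} + z\right) = - 6 \left(z + z^{2}\right) = - 6 z - 6 z^{2}$)
$\frac{1}{-11379 + G{\left(\left(2 - 5\right) \left(-6\right) \right)}} = \frac{1}{-11379 - 6 \left(2 - 5\right) \left(-6\right) \left(1 + \left(2 - 5\right) \left(-6\right)\right)} = \frac{1}{-11379 - 6 \left(\left(-3\right) \left(-6\right)\right) \left(1 - -18\right)} = \frac{1}{-11379 - 108 \left(1 + 18\right)} = \frac{1}{-11379 - 108 \cdot 19} = \frac{1}{-11379 - 2052} = \frac{1}{-13431} = - \frac{1}{13431}$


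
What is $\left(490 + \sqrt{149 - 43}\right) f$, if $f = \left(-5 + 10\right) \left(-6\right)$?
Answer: $-14700 - 30 \sqrt{106} \approx -15009.0$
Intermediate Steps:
$f = -30$ ($f = 5 \left(-6\right) = -30$)
$\left(490 + \sqrt{149 - 43}\right) f = \left(490 + \sqrt{149 - 43}\right) \left(-30\right) = \left(490 + \sqrt{106}\right) \left(-30\right) = -14700 - 30 \sqrt{106}$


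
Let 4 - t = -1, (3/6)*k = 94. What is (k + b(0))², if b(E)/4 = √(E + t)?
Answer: 35424 + 1504*√5 ≈ 38787.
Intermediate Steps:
k = 188 (k = 2*94 = 188)
t = 5 (t = 4 - 1*(-1) = 4 + 1 = 5)
b(E) = 4*√(5 + E) (b(E) = 4*√(E + 5) = 4*√(5 + E))
(k + b(0))² = (188 + 4*√(5 + 0))² = (188 + 4*√5)²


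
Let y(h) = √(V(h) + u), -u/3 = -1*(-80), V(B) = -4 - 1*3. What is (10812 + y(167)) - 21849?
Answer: -11037 + I*√247 ≈ -11037.0 + 15.716*I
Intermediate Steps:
V(B) = -7 (V(B) = -4 - 3 = -7)
u = -240 (u = -(-3)*(-80) = -3*80 = -240)
y(h) = I*√247 (y(h) = √(-7 - 240) = √(-247) = I*√247)
(10812 + y(167)) - 21849 = (10812 + I*√247) - 21849 = -11037 + I*√247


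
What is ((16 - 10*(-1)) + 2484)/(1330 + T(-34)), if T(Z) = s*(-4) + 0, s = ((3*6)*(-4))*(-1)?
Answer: 1255/521 ≈ 2.4088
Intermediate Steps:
s = 72 (s = (18*(-4))*(-1) = -72*(-1) = 72)
T(Z) = -288 (T(Z) = 72*(-4) + 0 = -288 + 0 = -288)
((16 - 10*(-1)) + 2484)/(1330 + T(-34)) = ((16 - 10*(-1)) + 2484)/(1330 - 288) = ((16 + 10) + 2484)/1042 = (26 + 2484)*(1/1042) = 2510*(1/1042) = 1255/521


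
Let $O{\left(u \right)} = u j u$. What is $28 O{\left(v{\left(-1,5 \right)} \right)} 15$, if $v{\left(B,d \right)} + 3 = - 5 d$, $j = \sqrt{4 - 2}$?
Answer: $329280 \sqrt{2} \approx 4.6567 \cdot 10^{5}$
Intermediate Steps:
$j = \sqrt{2} \approx 1.4142$
$v{\left(B,d \right)} = -3 - 5 d$
$O{\left(u \right)} = \sqrt{2} u^{2}$ ($O{\left(u \right)} = u \sqrt{2} u = \sqrt{2} u^{2}$)
$28 O{\left(v{\left(-1,5 \right)} \right)} 15 = 28 \sqrt{2} \left(-3 - 25\right)^{2} \cdot 15 = 28 \sqrt{2} \left(-28\right)^{2} \cdot 15 = 28 \sqrt{2} \cdot 784 \cdot 15 = 28 \cdot 784 \sqrt{2} \cdot 15 = 21952 \sqrt{2} \cdot 15 = 329280 \sqrt{2}$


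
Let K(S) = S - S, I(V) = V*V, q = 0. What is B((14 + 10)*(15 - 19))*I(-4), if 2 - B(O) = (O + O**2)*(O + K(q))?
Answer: 14008352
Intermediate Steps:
I(V) = V**2
K(S) = 0
B(O) = 2 - O*(O + O**2) (B(O) = 2 - (O + O**2)*(O + 0) = 2 - (O + O**2)*O = 2 - O*(O + O**2))
B((14 + 10)*(15 - 19))*I(-4) = (2 - ((14 + 10)*(15 - 19))**2 - ((14 + 10)*(15 - 19))**3)*(-4)**2 = (2 - (24*(-4))**2 - (24*(-4))**3)*16 = (2 - 1*(-96)**2 - 1*(-96)**3)*16 = (2 - 1*9216 - 1*(-884736))*16 = (2 - 9216 + 884736)*16 = 875522*16 = 14008352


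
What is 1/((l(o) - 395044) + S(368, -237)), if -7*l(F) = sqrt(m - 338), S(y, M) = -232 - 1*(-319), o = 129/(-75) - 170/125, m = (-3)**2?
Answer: -2764699/1091937222990 + I*sqrt(329)/1091937222990 ≈ -2.5319e-6 + 1.6611e-11*I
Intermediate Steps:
m = 9
o = -77/25 (o = 129*(-1/75) - 170*1/125 = -43/25 - 34/25 = -77/25 ≈ -3.0800)
S(y, M) = 87 (S(y, M) = -232 + 319 = 87)
l(F) = -I*sqrt(329)/7 (l(F) = -sqrt(9 - 338)/7 = -I*sqrt(329)/7)
1/((l(o) - 395044) + S(368, -237)) = 1/((-I*sqrt(329)/7 - 395044) + 87) = 1/((-395044 - I*sqrt(329)/7) + 87) = 1/(-394957 - I*sqrt(329)/7)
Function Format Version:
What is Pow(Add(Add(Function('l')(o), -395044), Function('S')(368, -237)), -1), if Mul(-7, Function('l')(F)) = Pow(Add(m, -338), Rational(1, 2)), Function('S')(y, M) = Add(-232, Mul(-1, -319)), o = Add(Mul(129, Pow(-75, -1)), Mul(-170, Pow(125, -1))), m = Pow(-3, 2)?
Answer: Add(Rational(-2764699, 1091937222990), Mul(Rational(1, 1091937222990), I, Pow(329, Rational(1, 2)))) ≈ Add(-2.5319e-6, Mul(1.6611e-11, I))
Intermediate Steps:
m = 9
o = Rational(-77, 25) (o = Add(Mul(129, Rational(-1, 75)), Mul(-170, Rational(1, 125))) = Add(Rational(-43, 25), Rational(-34, 25)) = Rational(-77, 25) ≈ -3.0800)
Function('S')(y, M) = 87 (Function('S')(y, M) = Add(-232, 319) = 87)
Function('l')(F) = Mul(Rational(-1, 7), I, Pow(329, Rational(1, 2))) (Function('l')(F) = Mul(Rational(-1, 7), Pow(Add(9, -338), Rational(1, 2))) = Mul(Rational(-1, 7), Pow(-329, Rational(1, 2))) = Mul(Rational(-1, 7), Mul(I, Pow(329, Rational(1, 2)))) = Mul(Rational(-1, 7), I, Pow(329, Rational(1, 2))))
Pow(Add(Add(Function('l')(o), -395044), Function('S')(368, -237)), -1) = Pow(Add(Add(Mul(Rational(-1, 7), I, Pow(329, Rational(1, 2))), -395044), 87), -1) = Pow(Add(Add(-395044, Mul(Rational(-1, 7), I, Pow(329, Rational(1, 2)))), 87), -1) = Pow(Add(-394957, Mul(Rational(-1, 7), I, Pow(329, Rational(1, 2)))), -1)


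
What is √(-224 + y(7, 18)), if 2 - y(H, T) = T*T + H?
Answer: I*√553 ≈ 23.516*I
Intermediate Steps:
y(H, T) = 2 - H - T² (y(H, T) = 2 - (T*T + H) = 2 - (T² + H) = 2 - (H + T²) = 2 + (-H - T²) = 2 - H - T²)
√(-224 + y(7, 18)) = √(-224 + (2 - 1*7 - 1*18²)) = √(-224 + (2 - 7 - 1*324)) = √(-224 + (2 - 7 - 324)) = √(-224 - 329) = √(-553) = I*√553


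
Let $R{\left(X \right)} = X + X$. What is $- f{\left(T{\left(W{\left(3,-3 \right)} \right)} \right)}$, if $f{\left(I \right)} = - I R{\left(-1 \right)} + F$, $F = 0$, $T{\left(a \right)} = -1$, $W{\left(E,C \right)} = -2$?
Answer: $2$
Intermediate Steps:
$R{\left(X \right)} = 2 X$
$f{\left(I \right)} = 2 I$ ($f{\left(I \right)} = - I 2 \left(-1\right) + 0 = - I \left(-2\right) + 0 = 2 I + 0 = 2 I$)
$- f{\left(T{\left(W{\left(3,-3 \right)} \right)} \right)} = - 2 \left(-1\right) = \left(-1\right) \left(-2\right) = 2$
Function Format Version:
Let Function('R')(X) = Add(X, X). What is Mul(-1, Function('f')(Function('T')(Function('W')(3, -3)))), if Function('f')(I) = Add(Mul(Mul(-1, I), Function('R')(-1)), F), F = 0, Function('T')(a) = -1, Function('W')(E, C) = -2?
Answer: 2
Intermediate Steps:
Function('R')(X) = Mul(2, X)
Function('f')(I) = Mul(2, I) (Function('f')(I) = Add(Mul(Mul(-1, I), Mul(2, -1)), 0) = Add(Mul(Mul(-1, I), -2), 0) = Add(Mul(2, I), 0) = Mul(2, I))
Mul(-1, Function('f')(Function('T')(Function('W')(3, -3)))) = Mul(-1, Mul(2, -1)) = Mul(-1, -2) = 2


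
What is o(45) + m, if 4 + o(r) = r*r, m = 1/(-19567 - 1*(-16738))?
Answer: 5717408/2829 ≈ 2021.0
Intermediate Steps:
m = -1/2829 (m = 1/(-19567 + 16738) = 1/(-2829) = -1/2829 ≈ -0.00035348)
o(r) = -4 + r**2 (o(r) = -4 + r*r = -4 + r**2)
o(45) + m = (-4 + 45**2) - 1/2829 = (-4 + 2025) - 1/2829 = 2021 - 1/2829 = 5717408/2829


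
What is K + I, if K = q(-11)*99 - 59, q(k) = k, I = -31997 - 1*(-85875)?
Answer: 52730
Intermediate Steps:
I = 53878 (I = -31997 + 85875 = 53878)
K = -1148 (K = -11*99 - 59 = -1089 - 59 = -1148)
K + I = -1148 + 53878 = 52730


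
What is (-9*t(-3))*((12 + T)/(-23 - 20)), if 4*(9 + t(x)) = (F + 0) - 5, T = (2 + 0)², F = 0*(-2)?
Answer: -1476/43 ≈ -34.326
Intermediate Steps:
F = 0
T = 4 (T = 2² = 4)
t(x) = -41/4 (t(x) = -9 + ((0 + 0) - 5)/4 = -9 + (0 - 5)/4 = -9 + (¼)*(-5) = -9 - 5/4 = -41/4)
(-9*t(-3))*((12 + T)/(-23 - 20)) = (-9*(-41/4))*((12 + 4)/(-23 - 20)) = 369*(16/(-43))/4 = 369*(16*(-1/43))/4 = (369/4)*(-16/43) = -1476/43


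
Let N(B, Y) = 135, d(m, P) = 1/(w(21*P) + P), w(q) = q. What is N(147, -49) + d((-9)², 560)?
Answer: 1663201/12320 ≈ 135.00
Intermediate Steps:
d(m, P) = 1/(22*P) (d(m, P) = 1/(21*P + P) = 1/(22*P))
N(147, -49) + d((-9)², 560) = 135 + (1/22)/560 = 135 + (1/22)*(1/560) = 135 + 1/12320 = 1663201/12320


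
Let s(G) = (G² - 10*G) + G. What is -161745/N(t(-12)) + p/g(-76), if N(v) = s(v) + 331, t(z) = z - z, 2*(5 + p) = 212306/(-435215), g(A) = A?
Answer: -1337294298958/2737067135 ≈ -488.59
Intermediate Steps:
s(G) = G² - 9*G
p = -2282228/435215 (p = -5 + (212306/(-435215))/2 = -5 + (212306*(-1/435215))/2 = -5 + (½)*(-212306/435215) = -5 - 106153/435215 = -2282228/435215 ≈ -5.2439)
t(z) = 0
N(v) = 331 + v*(-9 + v) (N(v) = v*(-9 + v) + 331 = 331 + v*(-9 + v))
-161745/N(t(-12)) + p/g(-76) = -161745/(331 + 0*(-9 + 0)) - 2282228/435215/(-76) = -161745/(331 + 0*(-9)) - 2282228/435215*(-1/76) = -161745/(331 + 0) + 570557/8269085 = -161745/331 + 570557/8269085 = -1337294298958/2737067135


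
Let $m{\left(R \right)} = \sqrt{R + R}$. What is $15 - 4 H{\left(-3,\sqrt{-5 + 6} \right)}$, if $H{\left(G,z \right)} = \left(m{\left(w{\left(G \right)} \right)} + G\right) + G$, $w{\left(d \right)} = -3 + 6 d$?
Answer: $39 - 4 i \sqrt{42} \approx 39.0 - 25.923 i$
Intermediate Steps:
$m{\left(R \right)} = \sqrt{2} \sqrt{R}$ ($m{\left(R \right)} = \sqrt{2 R} = \sqrt{2} \sqrt{R}$)
$H{\left(G,z \right)} = 2 G + \sqrt{2} \sqrt{-3 + 6 G}$ ($H{\left(G,z \right)} = \left(\sqrt{2} \sqrt{-3 + 6 G} + G\right) + G = \left(G + \sqrt{2} \sqrt{-3 + 6 G}\right) + G = 2 G + \sqrt{2} \sqrt{-3 + 6 G}$)
$15 - 4 H{\left(-3,\sqrt{-5 + 6} \right)} = 15 - 4 \left(\sqrt{-6 + 12 \left(-3\right)} + 2 \left(-3\right)\right) = 15 - 4 \left(\sqrt{-6 - 36} - 6\right) = 15 - 4 \left(\sqrt{-42} - 6\right) = 15 - 4 \left(i \sqrt{42} - 6\right) = 15 - 4 \left(-6 + i \sqrt{42}\right) = 15 + \left(24 - 4 i \sqrt{42}\right) = 39 - 4 i \sqrt{42}$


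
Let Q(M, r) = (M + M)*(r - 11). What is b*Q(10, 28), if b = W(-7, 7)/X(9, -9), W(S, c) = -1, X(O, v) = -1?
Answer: 340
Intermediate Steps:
Q(M, r) = 2*M*(-11 + r) (Q(M, r) = (2*M)*(-11 + r) = 2*M*(-11 + r))
b = 1 (b = -1/(-1) = -1*(-1) = 1)
b*Q(10, 28) = 1*(2*10*(-11 + 28)) = 1*(2*10*17) = 1*340 = 340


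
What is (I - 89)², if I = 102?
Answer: 169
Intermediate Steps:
(I - 89)² = (102 - 89)² = 13² = 169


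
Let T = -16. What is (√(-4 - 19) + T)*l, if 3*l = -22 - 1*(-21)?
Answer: 16/3 - I*√23/3 ≈ 5.3333 - 1.5986*I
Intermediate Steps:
l = -⅓ (l = (-22 - 1*(-21))/3 = (-22 + 21)/3 = (⅓)*(-1) = -⅓ ≈ -0.33333)
(√(-4 - 19) + T)*l = (√(-4 - 19) - 16)*(-⅓) = (√(-23) - 16)*(-⅓) = (I*√23 - 16)*(-⅓) = (-16 + I*√23)*(-⅓) = 16/3 - I*√23/3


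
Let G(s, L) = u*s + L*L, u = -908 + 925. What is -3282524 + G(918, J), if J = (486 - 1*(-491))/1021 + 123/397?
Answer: -536748102944114038/164298083569 ≈ -3.2669e+6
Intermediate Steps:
u = 17
J = 513452/405337 (J = (486 + 491)*(1/1021) + 123*(1/397) = 977*(1/1021) + 123/397 = 977/1021 + 123/397 = 513452/405337 ≈ 1.2667)
G(s, L) = L**2 + 17*s (G(s, L) = 17*s + L*L = 17*s + L**2 = L**2 + 17*s)
-3282524 + G(918, J) = -3282524 + ((513452/405337)**2 + 17*918) = -3282524 + (263632956304/164298083569 + 15606) = -3282524 + 2564299525134118/164298083569 = -536748102944114038/164298083569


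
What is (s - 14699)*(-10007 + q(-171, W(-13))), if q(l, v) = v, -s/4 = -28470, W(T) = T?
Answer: -993793620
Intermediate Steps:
s = 113880 (s = -4*(-28470) = 113880)
(s - 14699)*(-10007 + q(-171, W(-13))) = (113880 - 14699)*(-10007 - 13) = 99181*(-10020) = -993793620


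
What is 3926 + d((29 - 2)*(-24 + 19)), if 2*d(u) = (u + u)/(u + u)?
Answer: 7853/2 ≈ 3926.5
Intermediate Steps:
d(u) = 1/2 (d(u) = ((u + u)/(u + u))/2 = ((2*u)/((2*u)))/2 = ((2*u)*(1/(2*u)))/2 = (1/2)*1 = 1/2)
3926 + d((29 - 2)*(-24 + 19)) = 3926 + 1/2 = 7853/2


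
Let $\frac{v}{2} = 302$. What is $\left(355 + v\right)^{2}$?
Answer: $919681$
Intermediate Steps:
$v = 604$ ($v = 2 \cdot 302 = 604$)
$\left(355 + v\right)^{2} = \left(355 + 604\right)^{2} = 959^{2} = 919681$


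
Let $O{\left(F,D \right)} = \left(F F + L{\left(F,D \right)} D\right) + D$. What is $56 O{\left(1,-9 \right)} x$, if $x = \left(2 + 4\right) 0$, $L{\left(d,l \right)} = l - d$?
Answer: $0$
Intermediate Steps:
$O{\left(F,D \right)} = D + F^{2} + D \left(D - F\right)$ ($O{\left(F,D \right)} = \left(F F + \left(D - F\right) D\right) + D = \left(F^{2} + D \left(D - F\right)\right) + D = D + F^{2} + D \left(D - F\right)$)
$x = 0$ ($x = 6 \cdot 0 = 0$)
$56 O{\left(1,-9 \right)} x = 56 \left(-9 + 1^{2} - 9 \left(-9 - 1\right)\right) 0 = 56 \left(-9 + 1 - 9 \left(-9 - 1\right)\right) 0 = 56 \left(-9 + 1 - -90\right) 0 = 56 \left(-9 + 1 + 90\right) 0 = 56 \cdot 82 \cdot 0 = 4592 \cdot 0 = 0$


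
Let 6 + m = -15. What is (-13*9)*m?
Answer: 2457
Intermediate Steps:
m = -21 (m = -6 - 15 = -21)
(-13*9)*m = -13*9*(-21) = -117*(-21) = 2457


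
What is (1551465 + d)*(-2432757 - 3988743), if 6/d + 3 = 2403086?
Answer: -23941273098328321500/2403083 ≈ -9.9627e+12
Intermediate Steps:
d = 6/2403083 (d = 6/(-3 + 2403086) = 6/2403083 ≈ 2.4968e-6)
(1551465 + d)*(-2432757 - 3988743) = (1551465 + 6/2403083)*(-2432757 - 3988743) = (3728299166601/2403083)*(-6421500) = -23941273098328321500/2403083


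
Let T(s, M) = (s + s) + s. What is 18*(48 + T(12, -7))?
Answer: 1512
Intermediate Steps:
T(s, M) = 3*s (T(s, M) = 2*s + s = 3*s)
18*(48 + T(12, -7)) = 18*(48 + 3*12) = 18*(48 + 36) = 18*84 = 1512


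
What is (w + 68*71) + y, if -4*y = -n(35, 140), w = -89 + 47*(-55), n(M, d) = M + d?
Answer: 8791/4 ≈ 2197.8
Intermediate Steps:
w = -2674 (w = -89 - 2585 = -2674)
y = 175/4 (y = -(-1)*(35 + 140)/4 = -(-1)*175/4 = -¼*(-175) = 175/4 ≈ 43.750)
(w + 68*71) + y = (-2674 + 68*71) + 175/4 = (-2674 + 4828) + 175/4 = 2154 + 175/4 = 8791/4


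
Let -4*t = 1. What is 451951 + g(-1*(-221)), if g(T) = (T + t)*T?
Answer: 2002947/4 ≈ 5.0074e+5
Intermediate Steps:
t = -¼ (t = -¼*1 = -¼ ≈ -0.25000)
g(T) = T*(-¼ + T) (g(T) = (T - ¼)*T = (-¼ + T)*T = T*(-¼ + T))
451951 + g(-1*(-221)) = 451951 + (-1*(-221))*(-¼ - 1*(-221)) = 451951 + 221*(-¼ + 221) = 451951 + 221*(883/4) = 451951 + 195143/4 = 2002947/4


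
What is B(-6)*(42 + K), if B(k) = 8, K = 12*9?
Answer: 1200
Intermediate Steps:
K = 108
B(-6)*(42 + K) = 8*(42 + 108) = 8*150 = 1200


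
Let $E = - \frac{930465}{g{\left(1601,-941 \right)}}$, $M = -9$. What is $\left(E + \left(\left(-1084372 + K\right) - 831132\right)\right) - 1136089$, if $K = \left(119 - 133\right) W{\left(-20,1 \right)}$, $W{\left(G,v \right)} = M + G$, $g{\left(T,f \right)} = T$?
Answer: $- \frac{4885880852}{1601} \approx -3.0518 \cdot 10^{6}$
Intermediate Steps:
$W{\left(G,v \right)} = -9 + G$
$E = - \frac{930465}{1601} \approx -581.18$
$K = 406$ ($K = \left(119 - 133\right) \left(-9 - 20\right) = \left(-14\right) \left(-29\right) = 406$)
$\left(E + \left(\left(-1084372 + K\right) - 831132\right)\right) - 1136089 = \left(- \frac{930465}{1601} + \left(\left(-1084372 + 406\right) - 831132\right)\right) - 1136089 = \left(- \frac{930465}{1601} - 1915098\right) - 1136089 = - \frac{3067002363}{1601} - 1136089 = - \frac{4885880852}{1601}$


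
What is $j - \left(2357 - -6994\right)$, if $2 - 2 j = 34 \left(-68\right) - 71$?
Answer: $- \frac{16317}{2} \approx -8158.5$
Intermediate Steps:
$j = \frac{2385}{2}$ ($j = 1 - \frac{34 \left(-68\right) - 71}{2} = 1 - \frac{-2312 - 71}{2} = 1 - - \frac{2383}{2} = 1 + \frac{2383}{2} = \frac{2385}{2} \approx 1192.5$)
$j - \left(2357 - -6994\right) = \frac{2385}{2} - \left(2357 - -6994\right) = \frac{2385}{2} - \left(2357 + 6994\right) = \frac{2385}{2} - 9351 = - \frac{16317}{2}$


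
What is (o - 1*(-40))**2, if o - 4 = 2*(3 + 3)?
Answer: 3136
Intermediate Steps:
o = 16 (o = 4 + 2*(3 + 3) = 4 + 2*6 = 4 + 12 = 16)
(o - 1*(-40))**2 = (16 - 1*(-40))**2 = (16 + 40)**2 = 56**2 = 3136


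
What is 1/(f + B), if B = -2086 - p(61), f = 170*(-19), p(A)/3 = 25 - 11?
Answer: -1/5358 ≈ -0.00018664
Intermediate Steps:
p(A) = 42 (p(A) = 3*(25 - 11) = 3*14 = 42)
f = -3230
B = -2128 (B = -2086 - 1*42 = -2086 - 42 = -2128)
1/(f + B) = 1/(-3230 - 2128) = 1/(-5358) = -1/5358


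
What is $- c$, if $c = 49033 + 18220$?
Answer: $-67253$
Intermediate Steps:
$c = 67253$
$- c = \left(-1\right) 67253 = -67253$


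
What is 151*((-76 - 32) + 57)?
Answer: -7701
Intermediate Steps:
151*((-76 - 32) + 57) = 151*(-108 + 57) = 151*(-51) = -7701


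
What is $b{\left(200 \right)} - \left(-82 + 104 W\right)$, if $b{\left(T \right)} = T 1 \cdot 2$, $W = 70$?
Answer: $-6798$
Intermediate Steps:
$b{\left(T \right)} = 2 T$ ($b{\left(T \right)} = T 2 = 2 T$)
$b{\left(200 \right)} - \left(-82 + 104 W\right) = 2 \cdot 200 - \left(-82 + 104 \cdot 70\right) = 400 - \left(-82 + 7280\right) = 400 - 7198 = -6798$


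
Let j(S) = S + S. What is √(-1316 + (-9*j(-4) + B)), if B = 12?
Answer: 4*I*√77 ≈ 35.1*I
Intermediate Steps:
j(S) = 2*S
√(-1316 + (-9*j(-4) + B)) = √(-1316 + (-18*(-4) + 12)) = √(-1316 + (-9*(-8) + 12)) = √(-1316 + (72 + 12)) = √(-1316 + 84) = √(-1232) = 4*I*√77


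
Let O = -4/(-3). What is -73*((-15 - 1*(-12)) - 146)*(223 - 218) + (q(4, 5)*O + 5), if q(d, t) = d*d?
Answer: 163234/3 ≈ 54411.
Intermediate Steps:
q(d, t) = d**2
O = 4/3 (O = -4*(-1/3) = 4/3 ≈ 1.3333)
-73*((-15 - 1*(-12)) - 146)*(223 - 218) + (q(4, 5)*O + 5) = -73*((-15 - 1*(-12)) - 146)*(223 - 218) + (4**2*(4/3) + 5) = -73*((-15 + 12) - 146)*5 + (16*(4/3) + 5) = -73*(-3 - 146)*5 + (64/3 + 5) = -(-10877)*5 + 79/3 = -73*(-745) + 79/3 = 54385 + 79/3 = 163234/3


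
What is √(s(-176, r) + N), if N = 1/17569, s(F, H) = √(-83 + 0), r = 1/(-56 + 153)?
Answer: √(17569 + 308669761*I*√83)/17569 ≈ 2.1343 + 2.1343*I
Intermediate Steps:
r = 1/97 ≈ 0.010309
s(F, H) = I*√83 (s(F, H) = √(-83) = I*√83)
N = 1/17569 ≈ 5.6918e-5
√(s(-176, r) + N) = √(I*√83 + 1/17569) = √(1/17569 + I*√83)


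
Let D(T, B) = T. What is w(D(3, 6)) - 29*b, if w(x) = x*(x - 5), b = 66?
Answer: -1920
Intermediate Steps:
w(x) = x*(-5 + x)
w(D(3, 6)) - 29*b = 3*(-5 + 3) - 29*66 = 3*(-2) - 1914 = -6 - 1914 = -1920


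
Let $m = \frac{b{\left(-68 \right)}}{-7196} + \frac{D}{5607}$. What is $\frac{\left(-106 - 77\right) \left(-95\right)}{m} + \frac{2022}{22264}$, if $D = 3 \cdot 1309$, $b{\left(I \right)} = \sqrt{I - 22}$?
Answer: $\frac{250181195364818621367}{10078833323720524} + \frac{13377643906410 i \sqrt{10}}{905392860557} \approx 24822.0 + 46.724 i$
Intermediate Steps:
$b{\left(I \right)} = \sqrt{-22 + I}$
$D = 3927$
$m = \frac{187}{267} - \frac{3 i \sqrt{10}}{7196}$ ($m = \frac{\sqrt{-22 - 68}}{-7196} + \frac{3927}{5607} = \sqrt{-90} \left(- \frac{1}{7196}\right) + 3927 \cdot \frac{1}{5607} = 3 i \sqrt{10} \left(- \frac{1}{7196}\right) + \frac{187}{267} = - \frac{3 i \sqrt{10}}{7196} + \frac{187}{267} = \frac{187}{267} - \frac{3 i \sqrt{10}}{7196} \approx 0.70037 - 0.0013183 i$)
$\frac{\left(-106 - 77\right) \left(-95\right)}{m} + \frac{2022}{22264} = \frac{\left(-106 - 77\right) \left(-95\right)}{\frac{187}{267} - \frac{3 i \sqrt{10}}{7196}} + \frac{2022}{22264} = \frac{\left(-183\right) \left(-95\right)}{\frac{187}{267} - \frac{3 i \sqrt{10}}{7196}} + 2022 \cdot \frac{1}{22264} = \frac{17385}{\frac{187}{267} - \frac{3 i \sqrt{10}}{7196}} + \frac{1011}{11132} = \frac{1011}{11132} + \frac{17385}{\frac{187}{267} - \frac{3 i \sqrt{10}}{7196}}$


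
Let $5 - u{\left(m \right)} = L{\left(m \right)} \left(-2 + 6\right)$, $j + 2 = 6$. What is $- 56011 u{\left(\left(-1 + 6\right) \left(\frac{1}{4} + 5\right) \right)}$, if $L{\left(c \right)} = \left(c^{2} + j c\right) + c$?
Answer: $\frac{734024155}{4} \approx 1.8351 \cdot 10^{8}$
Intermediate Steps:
$j = 4$ ($j = -2 + 6 = 4$)
$L{\left(c \right)} = c^{2} + 5 c$ ($L{\left(c \right)} = \left(c^{2} + 4 c\right) + c = c^{2} + 5 c$)
$u{\left(m \right)} = 5 - 4 m \left(5 + m\right)$ ($u{\left(m \right)} = 5 - m \left(5 + m\right) \left(-2 + 6\right) = 5 - m \left(5 + m\right) 4 = 5 - 4 m \left(5 + m\right)$)
$- 56011 u{\left(\left(-1 + 6\right) \left(\frac{1}{4} + 5\right) \right)} = - 56011 \left(5 - 4 \left(-1 + 6\right) \left(\frac{1}{4} + 5\right) \left(5 + \left(-1 + 6\right) \left(\frac{1}{4} + 5\right)\right)\right) = - 56011 \left(5 - 4 \cdot 5 \left(\frac{1}{4} + 5\right) \left(5 + 5 \left(\frac{1}{4} + 5\right)\right)\right) = - 56011 \left(5 - 4 \cdot 5 \cdot \frac{21}{4} \left(5 + 5 \cdot \frac{21}{4}\right)\right) = - 56011 \left(5 - 105 \left(5 + \frac{105}{4}\right)\right) = - 56011 \left(5 - 105 \cdot \frac{125}{4}\right) = - 56011 \left(5 - \frac{13125}{4}\right) = \left(-56011\right) \left(- \frac{13105}{4}\right) = \frac{734024155}{4}$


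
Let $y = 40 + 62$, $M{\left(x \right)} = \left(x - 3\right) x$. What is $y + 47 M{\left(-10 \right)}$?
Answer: $6212$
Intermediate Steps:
$M{\left(x \right)} = x \left(-3 + x\right)$ ($M{\left(x \right)} = \left(-3 + x\right) x = x \left(-3 + x\right)$)
$y = 102$
$y + 47 M{\left(-10 \right)} = 102 + 47 \left(- 10 \left(-3 - 10\right)\right) = 102 + 47 \left(\left(-10\right) \left(-13\right)\right) = 102 + 47 \cdot 130 = 102 + 6110 = 6212$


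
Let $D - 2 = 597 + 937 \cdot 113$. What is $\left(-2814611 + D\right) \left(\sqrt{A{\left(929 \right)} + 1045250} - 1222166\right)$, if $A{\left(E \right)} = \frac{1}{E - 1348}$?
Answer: $3309785631746 - \frac{2708131 \sqrt{183505134831}}{419} \approx 3.307 \cdot 10^{12}$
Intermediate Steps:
$D = 106480$ ($D = 2 + \left(597 + 937 \cdot 113\right) = 2 + \left(597 + 105881\right) = 2 + 106478 = 106480$)
$A{\left(E \right)} = \frac{1}{-1348 + E}$
$\left(-2814611 + D\right) \left(\sqrt{A{\left(929 \right)} + 1045250} - 1222166\right) = \left(-2814611 + 106480\right) \left(\sqrt{\frac{1}{-1348 + 929} + 1045250} - 1222166\right) = - 2708131 \left(\sqrt{\frac{1}{-419} + 1045250} - 1222166\right) = - 2708131 \left(\sqrt{- \frac{1}{419} + 1045250} - 1222166\right) = - 2708131 \left(\sqrt{\frac{437959749}{419}} - 1222166\right) = - 2708131 \left(\frac{\sqrt{183505134831}}{419} - 1222166\right) = - 2708131 \left(-1222166 + \frac{\sqrt{183505134831}}{419}\right) = 3309785631746 - \frac{2708131 \sqrt{183505134831}}{419}$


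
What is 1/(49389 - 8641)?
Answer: 1/40748 ≈ 2.4541e-5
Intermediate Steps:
1/(49389 - 8641) = 1/40748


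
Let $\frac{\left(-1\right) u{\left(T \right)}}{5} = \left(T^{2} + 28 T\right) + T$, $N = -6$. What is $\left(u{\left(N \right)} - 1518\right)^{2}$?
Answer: $685584$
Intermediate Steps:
$u{\left(T \right)} = - 145 T - 5 T^{2}$ ($u{\left(T \right)} = - 5 \left(\left(T^{2} + 28 T\right) + T\right) = - 5 \left(T^{2} + 29 T\right) = - 145 T - 5 T^{2}$)
$\left(u{\left(N \right)} - 1518\right)^{2} = \left(\left(-5\right) \left(-6\right) \left(29 - 6\right) - 1518\right)^{2} = \left(\left(-5\right) \left(-6\right) 23 - 1518\right)^{2} = \left(690 - 1518\right)^{2} = \left(-828\right)^{2} = 685584$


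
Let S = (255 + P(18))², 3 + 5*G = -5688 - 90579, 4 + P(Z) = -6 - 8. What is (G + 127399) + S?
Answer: 164314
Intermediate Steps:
P(Z) = -18 (P(Z) = -4 + (-6 - 8) = -4 - 14 = -18)
G = -19254 (G = -⅗ + (-5688 - 90579)/5 = -⅗ + (⅕)*(-96267) = -⅗ - 96267/5 = -19254)
S = 56169 (S = (255 - 18)² = 237² = 56169)
(G + 127399) + S = (-19254 + 127399) + 56169 = 108145 + 56169 = 164314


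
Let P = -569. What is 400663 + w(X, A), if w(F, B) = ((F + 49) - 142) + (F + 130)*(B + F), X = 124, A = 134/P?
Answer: 245882074/569 ≈ 4.3213e+5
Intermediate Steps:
A = -134/569 (A = 134/(-569) = 134*(-1/569) = -134/569 ≈ -0.23550)
w(F, B) = -93 + F + (130 + F)*(B + F) (w(F, B) = ((49 + F) - 142) + (130 + F)*(B + F) = (-93 + F) + (130 + F)*(B + F) = -93 + F + (130 + F)*(B + F))
400663 + w(X, A) = 400663 + (-93 + 124² + 130*(-134/569) + 131*124 - 134/569*124) = 400663 + (-93 + 15376 - 17420/569 + 16244 - 16616/569) = 400663 + 17904827/569 = 245882074/569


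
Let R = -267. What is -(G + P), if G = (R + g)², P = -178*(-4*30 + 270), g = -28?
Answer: -60325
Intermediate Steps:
P = -26700 (P = -178*(-120 + 270) = -178*150 = -26700)
G = 87025 (G = (-267 - 28)² = (-295)² = 87025)
-(G + P) = -(87025 - 26700) = -1*60325 = -60325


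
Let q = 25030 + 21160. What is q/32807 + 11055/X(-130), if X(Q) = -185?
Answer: -70827247/1213859 ≈ -58.349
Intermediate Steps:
q = 46190
q/32807 + 11055/X(-130) = 46190/32807 + 11055/(-185) = 46190*(1/32807) + 11055*(-1/185) = 46190/32807 - 2211/37 = -70827247/1213859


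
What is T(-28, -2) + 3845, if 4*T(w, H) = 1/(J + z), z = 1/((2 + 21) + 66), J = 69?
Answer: 94464049/24568 ≈ 3845.0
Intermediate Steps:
z = 1/89 (z = 1/(23 + 66) = 1/89 ≈ 0.011236)
T(w, H) = 89/24568 (T(w, H) = 1/(4*(69 + 1/89)) = 1/(4*(6142/89)) = (1/4)*(89/6142) = 89/24568)
T(-28, -2) + 3845 = 89/24568 + 3845 = 94464049/24568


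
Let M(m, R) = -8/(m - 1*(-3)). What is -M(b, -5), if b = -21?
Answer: -4/9 ≈ -0.44444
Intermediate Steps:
M(m, R) = -8/(3 + m) (M(m, R) = -8/(m + 3) = -8/(3 + m))
-M(b, -5) = -(-8)/(3 - 21) = -(-8)/(-18) = -(-8)*(-1)/18 = -1*4/9 = -4/9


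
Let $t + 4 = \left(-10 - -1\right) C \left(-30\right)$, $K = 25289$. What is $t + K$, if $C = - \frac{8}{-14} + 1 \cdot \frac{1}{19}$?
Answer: $\frac{3385315}{133} \approx 25454.0$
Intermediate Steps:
$C = \frac{83}{133}$ ($C = \left(-8\right) \left(- \frac{1}{14}\right) + 1 \cdot \frac{1}{19} = \frac{4}{7} + \frac{1}{19} = \frac{83}{133} \approx 0.62406$)
$t = \frac{21878}{133}$ ($t = -4 + \left(-10 - -1\right) \frac{83}{133} \left(-30\right) = -4 + \left(-10 + 1\right) \frac{83}{133} \left(-30\right) = -4 + \left(-9\right) \frac{83}{133} \left(-30\right) = -4 - - \frac{22410}{133} = -4 + \frac{22410}{133} = \frac{21878}{133} \approx 164.5$)
$t + K = \frac{21878}{133} + 25289 = \frac{3385315}{133}$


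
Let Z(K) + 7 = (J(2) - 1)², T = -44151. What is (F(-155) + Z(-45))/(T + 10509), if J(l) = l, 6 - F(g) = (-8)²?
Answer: 32/16821 ≈ 0.0019024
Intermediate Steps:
F(g) = -58 (F(g) = 6 - 1*(-8)² = 6 - 1*64 = 6 - 64 = -58)
Z(K) = -6 (Z(K) = -7 + (2 - 1)² = -7 + 1² = -7 + 1 = -6)
(F(-155) + Z(-45))/(T + 10509) = (-58 - 6)/(-44151 + 10509) = -64/(-33642) = -64*(-1/33642) = 32/16821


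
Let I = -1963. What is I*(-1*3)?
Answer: 5889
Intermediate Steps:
I*(-1*3) = -(-1963)*3 = -1963*(-3) = 5889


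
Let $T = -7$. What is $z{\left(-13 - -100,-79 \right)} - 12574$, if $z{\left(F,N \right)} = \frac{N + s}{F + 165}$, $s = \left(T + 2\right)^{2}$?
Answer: $- \frac{176039}{14} \approx -12574.0$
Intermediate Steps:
$s = 25$ ($s = \left(-7 + 2\right)^{2} = \left(-5\right)^{2} = 25$)
$z{\left(F,N \right)} = \frac{25 + N}{165 + F}$ ($z{\left(F,N \right)} = \frac{N + 25}{F + 165} = \frac{25 + N}{165 + F}$)
$z{\left(-13 - -100,-79 \right)} - 12574 = \frac{25 - 79}{165 - -87} - 12574 = \frac{1}{165 + \left(-13 + 100\right)} \left(-54\right) - 12574 = \frac{1}{165 + 87} \left(-54\right) - 12574 = \frac{1}{252} \left(-54\right) - 12574 = - \frac{3}{14} - 12574 = - \frac{176039}{14}$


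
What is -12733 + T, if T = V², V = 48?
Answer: -10429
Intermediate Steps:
T = 2304 (T = 48² = 2304)
-12733 + T = -12733 + 2304 = -10429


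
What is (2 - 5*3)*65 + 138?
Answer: -707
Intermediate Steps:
(2 - 5*3)*65 + 138 = (2 - 15)*65 + 138 = -13*65 + 138 = -845 + 138 = -707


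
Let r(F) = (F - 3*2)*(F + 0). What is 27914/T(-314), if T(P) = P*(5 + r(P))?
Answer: -13957/15776145 ≈ -0.00088469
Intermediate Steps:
r(F) = F*(-6 + F) (r(F) = (F - 6)*F = (-6 + F)*F = F*(-6 + F))
T(P) = P*(5 + P*(-6 + P))
27914/T(-314) = 27914/((-314*(5 - 314*(-6 - 314)))) = 27914/((-314*(5 - 314*(-320)))) = 27914/((-314*(5 + 100480))) = 27914/((-314*100485)) = 27914/(-31552290) = 27914*(-1/31552290) = -13957/15776145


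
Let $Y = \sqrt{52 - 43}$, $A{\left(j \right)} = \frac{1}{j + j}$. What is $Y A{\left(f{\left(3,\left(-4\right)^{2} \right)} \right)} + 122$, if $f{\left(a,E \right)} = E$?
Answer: $\frac{3907}{32} \approx 122.09$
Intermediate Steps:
$A{\left(j \right)} = \frac{1}{2 j}$
$Y = 3$ ($Y = \sqrt{9} = 3$)
$Y A{\left(f{\left(3,\left(-4\right)^{2} \right)} \right)} + 122 = 3 \frac{1}{2 \left(-4\right)^{2}} + 122 = 3 \frac{1}{2 \cdot 16} + 122 = 3 \cdot \frac{1}{2} \cdot \frac{1}{16} + 122 = 3 \cdot \frac{1}{32} + 122 = \frac{3}{32} + 122 = \frac{3907}{32}$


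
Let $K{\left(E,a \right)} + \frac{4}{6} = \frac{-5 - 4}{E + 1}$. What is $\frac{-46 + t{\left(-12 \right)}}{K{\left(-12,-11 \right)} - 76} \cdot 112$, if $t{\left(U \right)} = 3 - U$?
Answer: $\frac{114576}{2503} \approx 45.775$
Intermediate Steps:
$K{\left(E,a \right)} = - \frac{2}{3} - \frac{9}{1 + E}$ ($K{\left(E,a \right)} = - \frac{2}{3} + \frac{-5 - 4}{E + 1} = - \frac{2}{3} - \frac{9}{1 + E}$)
$\frac{-46 + t{\left(-12 \right)}}{K{\left(-12,-11 \right)} - 76} \cdot 112 = \frac{-46 + \left(3 - -12\right)}{\frac{-29 - -24}{3 \left(1 - 12\right)} - 76} \cdot 112 = \frac{-46 + \left(3 + 12\right)}{\frac{-29 + 24}{3 \left(-11\right)} - 76} \cdot 112 = \frac{-46 + 15}{\frac{1}{3} \left(- \frac{1}{11}\right) \left(-5\right) - 76} \cdot 112 = - \frac{31}{\frac{5}{33} - 76} \cdot 112 = - \frac{31}{- \frac{2503}{33}} \cdot 112 = \left(-31\right) \left(- \frac{33}{2503}\right) 112 = \frac{1023}{2503} \cdot 112 = \frac{114576}{2503}$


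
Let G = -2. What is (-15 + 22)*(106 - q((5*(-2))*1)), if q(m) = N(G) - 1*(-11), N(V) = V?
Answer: 679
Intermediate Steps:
q(m) = 9 (q(m) = -2 - 1*(-11) = -2 + 11 = 9)
(-15 + 22)*(106 - q((5*(-2))*1)) = (-15 + 22)*(106 - 1*9) = 7*(106 - 9) = 7*97 = 679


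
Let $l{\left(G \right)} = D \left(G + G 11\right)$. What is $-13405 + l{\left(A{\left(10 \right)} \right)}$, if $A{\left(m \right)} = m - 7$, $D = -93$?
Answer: $-16753$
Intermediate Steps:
$A{\left(m \right)} = -7 + m$
$l{\left(G \right)} = - 1116 G$ ($l{\left(G \right)} = - 93 \left(G + G 11\right) = - 93 \left(G + 11 G\right) = - 93 \cdot 12 G = - 1116 G$)
$-13405 + l{\left(A{\left(10 \right)} \right)} = -13405 - 1116 \left(-7 + 10\right) = -13405 - 3348 = -16753$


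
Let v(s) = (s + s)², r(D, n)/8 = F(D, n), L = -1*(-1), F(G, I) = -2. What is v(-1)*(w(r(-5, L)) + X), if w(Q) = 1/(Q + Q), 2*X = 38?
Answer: 607/8 ≈ 75.875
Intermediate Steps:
L = 1
r(D, n) = -16 (r(D, n) = 8*(-2) = -16)
X = 19 (X = (½)*38 = 19)
v(s) = 4*s² (v(s) = (2*s)² = 4*s²)
w(Q) = 1/(2*Q)
v(-1)*(w(r(-5, L)) + X) = (4*(-1)²)*((½)/(-16) + 19) = (4*1)*((½)*(-1/16) + 19) = 4*(-1/32 + 19) = 4*(607/32) = 607/8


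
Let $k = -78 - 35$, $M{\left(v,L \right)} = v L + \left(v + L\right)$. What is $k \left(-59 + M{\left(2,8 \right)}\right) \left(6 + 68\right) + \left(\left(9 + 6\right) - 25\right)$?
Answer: $275936$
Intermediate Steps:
$M{\left(v,L \right)} = L + v + L v$ ($M{\left(v,L \right)} = L v + \left(L + v\right) = L + v + L v$)
$k = -113$ ($k = -78 - 35 = -113$)
$k \left(-59 + M{\left(2,8 \right)}\right) \left(6 + 68\right) + \left(\left(9 + 6\right) - 25\right) = - 113 \left(-59 + \left(8 + 2 + 8 \cdot 2\right)\right) \left(6 + 68\right) + \left(\left(9 + 6\right) - 25\right) = - 113 \left(-59 + \left(8 + 2 + 16\right)\right) 74 + \left(15 - 25\right) = - 113 \left(-59 + 26\right) 74 - 10 = - 113 \left(\left(-33\right) 74\right) - 10 = \left(-113\right) \left(-2442\right) - 10 = 275946 - 10 = 275936$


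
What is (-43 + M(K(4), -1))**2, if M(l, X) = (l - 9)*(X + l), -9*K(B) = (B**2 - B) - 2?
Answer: 3076516/6561 ≈ 468.91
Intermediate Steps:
K(B) = 2/9 - B**2/9 + B/9 (K(B) = -((B**2 - B) - 2)/9 = -(-2 + B**2 - B)/9 = 2/9 - B**2/9 + B/9)
M(l, X) = (-9 + l)*(X + l)
(-43 + M(K(4), -1))**2 = (-43 + ((2/9 - 1/9*4**2 + (1/9)*4)**2 - 9*(-1) - 9*(2/9 - 1/9*4**2 + (1/9)*4) - (2/9 - 1/9*4**2 + (1/9)*4)))**2 = (-43 + ((2/9 - 1/9*16 + 4/9)**2 + 9 - 9*(2/9 - 1/9*16 + 4/9) - (2/9 - 1/9*16 + 4/9)))**2 = (-43 + ((2/9 - 16/9 + 4/9)**2 + 9 - 9*(2/9 - 16/9 + 4/9) - (2/9 - 16/9 + 4/9)))**2 = (-43 + ((-10/9)**2 + 9 - 9*(-10/9) - 1*(-10/9)))**2 = (-43 + (100/81 + 9 + 10 + 10/9))**2 = (-43 + 1729/81)**2 = (-1754/81)**2 = 3076516/6561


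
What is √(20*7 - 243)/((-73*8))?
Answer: -I*√103/584 ≈ -0.017378*I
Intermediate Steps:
√(20*7 - 243)/((-73*8)) = √(140 - 243)/(-584) = √(-103)*(-1/584) = (I*√103)*(-1/584) = -I*√103/584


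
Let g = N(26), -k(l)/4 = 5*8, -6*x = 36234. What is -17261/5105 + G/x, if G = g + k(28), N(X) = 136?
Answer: -34705553/10276365 ≈ -3.3772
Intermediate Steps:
x = -6039 (x = -1/6*36234 = -6039)
k(l) = -160 (k(l) = -20*8 = -4*40 = -160)
g = 136
G = -24 (G = 136 - 160 = -24)
-17261/5105 + G/x = -17261/5105 - 24/(-6039) = -17261*1/5105 - 24*(-1/6039) = -17261/5105 + 8/2013 = -34705553/10276365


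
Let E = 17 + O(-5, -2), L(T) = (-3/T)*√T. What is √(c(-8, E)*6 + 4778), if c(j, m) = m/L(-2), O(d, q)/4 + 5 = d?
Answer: √(4778 + 46*I*√2) ≈ 69.125 + 0.4706*I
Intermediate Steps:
L(T) = -3/√T
O(d, q) = -20 + 4*d
E = -23 (E = 17 + (-20 + 4*(-5)) = 17 + (-20 - 20) = 17 - 40 = -23)
c(j, m) = -I*m*√2/3 (c(j, m) = m/((-(-3)*I*√2/2)) = m/((3*I*√2/2)) = m*(-I*√2/3) = -I*m*√2/3)
√(c(-8, E)*6 + 4778) = √(-⅓*I*(-23)*√2*6 + 4778) = √((23*I*√2/3)*6 + 4778) = √(46*I*√2 + 4778) = √(4778 + 46*I*√2)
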